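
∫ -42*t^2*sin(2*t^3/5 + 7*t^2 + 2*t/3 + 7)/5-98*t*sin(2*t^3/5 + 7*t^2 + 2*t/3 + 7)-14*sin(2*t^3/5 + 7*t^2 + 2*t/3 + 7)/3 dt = 7*cos(2*t^3/5 + 7*t^2 + 2*t/3 + 7) + C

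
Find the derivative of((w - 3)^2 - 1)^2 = 4*w^3 - 36*w^2 + 104*w - 96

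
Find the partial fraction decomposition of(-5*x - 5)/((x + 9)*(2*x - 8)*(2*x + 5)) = -15/(169*(2*x + 5)) + 20/(169*(x + 9)) - 25/(338*(x - 4))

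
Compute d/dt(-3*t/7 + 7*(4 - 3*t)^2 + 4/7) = 126*t - 1179/7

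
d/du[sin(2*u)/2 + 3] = cos(2*u)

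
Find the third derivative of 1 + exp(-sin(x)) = (sin(x) - 3)*exp(-sin(x))*sin(x)*cos(x)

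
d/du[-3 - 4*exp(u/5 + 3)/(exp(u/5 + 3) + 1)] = -4*exp(u/5 + 3)/(5*exp(6)*exp(2*u/5) + 10*exp(3)*exp(u/5) + 5)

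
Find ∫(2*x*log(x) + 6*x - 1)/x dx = (2*x - 1)*(log(x) + 2) + C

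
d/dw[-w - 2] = -1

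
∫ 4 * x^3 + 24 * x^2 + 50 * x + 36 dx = x^4 + 8*x^3 + 25*x^2 + 36*x + C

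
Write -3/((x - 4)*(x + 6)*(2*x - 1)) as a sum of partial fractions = 12/(91*(2*x - 1)) - 3/(130*(x + 6)) - 3/(70*(x - 4))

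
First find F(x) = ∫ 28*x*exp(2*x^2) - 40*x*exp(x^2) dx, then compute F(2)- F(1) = -28*exp(4) - (4 + 7*E)^2/7 + 28*E + (4 + 7*exp(4))^2/7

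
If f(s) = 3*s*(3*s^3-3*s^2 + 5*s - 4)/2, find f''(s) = 54*s^2 - 27*s + 15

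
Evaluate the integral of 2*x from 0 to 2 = 4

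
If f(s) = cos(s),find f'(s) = -sin(s)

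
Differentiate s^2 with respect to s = 2*s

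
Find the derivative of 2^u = 2^u*log(2)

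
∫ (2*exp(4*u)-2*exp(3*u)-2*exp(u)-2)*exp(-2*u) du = (-(1 - exp(u))*exp(u) - 1)^2*exp(-2*u) + C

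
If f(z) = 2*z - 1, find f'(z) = 2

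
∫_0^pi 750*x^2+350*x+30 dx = -10*pi - 3 + (1 + 5*pi)^2 + 2*(1 + 5*pi)^3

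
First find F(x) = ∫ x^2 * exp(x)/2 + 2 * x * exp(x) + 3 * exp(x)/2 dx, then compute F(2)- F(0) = -1/2 + 9*exp(2)/2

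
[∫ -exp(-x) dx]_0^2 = -1 + exp(-2)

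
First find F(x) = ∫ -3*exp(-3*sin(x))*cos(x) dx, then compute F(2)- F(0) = -1 + exp(-3*sin(2))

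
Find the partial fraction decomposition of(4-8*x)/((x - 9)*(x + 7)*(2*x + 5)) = -32/(69*(2*x + 5)) + 5/(12*(x + 7)) - 17/(92*(x - 9))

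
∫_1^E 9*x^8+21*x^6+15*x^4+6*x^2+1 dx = -10 + E + exp(3) + (E + exp(3))^3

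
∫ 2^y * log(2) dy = 2^y + C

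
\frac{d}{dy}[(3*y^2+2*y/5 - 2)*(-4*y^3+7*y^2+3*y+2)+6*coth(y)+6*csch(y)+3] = -60*y^4 + 388*y^3/5 + 297*y^2/5 - 68*y/5 - 26/5 - 6*cosh(y)/sinh(y)^2 - 6/sinh(y)^2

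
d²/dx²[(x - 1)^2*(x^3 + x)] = 20*x^3 - 24*x^2 + 12*x - 4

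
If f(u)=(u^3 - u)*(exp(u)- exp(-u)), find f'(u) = (u^3*exp(2*u) + u^3 + 3*u^2*exp(2*u) - 3*u^2 - u*exp(2*u) - u - exp(2*u) + 1)*exp(-u)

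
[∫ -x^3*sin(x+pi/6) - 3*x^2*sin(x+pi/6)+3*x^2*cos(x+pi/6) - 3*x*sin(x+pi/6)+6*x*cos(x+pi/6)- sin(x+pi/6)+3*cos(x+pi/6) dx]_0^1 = -sqrt(3)/2 + 8*cos(pi/6 + 1)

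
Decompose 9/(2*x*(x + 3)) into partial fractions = -3/(2*(x + 3)) + 3/(2*x)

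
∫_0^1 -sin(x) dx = -1 + cos(1)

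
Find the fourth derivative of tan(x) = 24*tan(x)^5 + 40*tan(x)^3 + 16*tan(x)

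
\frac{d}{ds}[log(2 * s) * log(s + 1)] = (s*log(s) + s*log(s + 1) + s*log(2) + log(s + 1))/(s^2 + s)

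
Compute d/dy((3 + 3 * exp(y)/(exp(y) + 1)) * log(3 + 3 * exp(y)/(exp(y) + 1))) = (3*exp(y)*log(1 + exp(y)/(exp(y) + 1)) + 3*exp(y) + 3*exp(y)*log(3))/(exp(2*y) + 2*exp(y) + 1)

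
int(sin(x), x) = -cos(x) + C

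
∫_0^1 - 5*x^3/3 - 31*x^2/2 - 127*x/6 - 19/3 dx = -45/2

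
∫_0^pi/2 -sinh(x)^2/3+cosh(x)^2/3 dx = -sin(2)/2 - sin(2*(-cosh(pi/2)^2 + sinh(pi/2)^2))/2 + pi/6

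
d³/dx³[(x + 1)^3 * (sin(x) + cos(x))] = x^3*sin(x) - x^3*cos(x) - 6*x^2*sin(x) - 12*x^2*cos(x) - 33*x*sin(x) - 3*x*cos(x) - 20*sin(x) + 14*cos(x)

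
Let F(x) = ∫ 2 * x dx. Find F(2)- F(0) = 4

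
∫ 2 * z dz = z^2 + C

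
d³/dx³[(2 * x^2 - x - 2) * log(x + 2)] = (4*x^2 + 25*x + 50)/(x^3 + 6*x^2 + 12*x + 8)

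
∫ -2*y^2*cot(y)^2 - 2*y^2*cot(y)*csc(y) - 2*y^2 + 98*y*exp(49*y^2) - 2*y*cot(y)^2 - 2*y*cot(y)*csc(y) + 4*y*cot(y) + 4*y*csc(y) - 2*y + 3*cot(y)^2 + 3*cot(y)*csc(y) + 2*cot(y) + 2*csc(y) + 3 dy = (cot(y) + csc(y))*(2*y^2 + 2*y - 3) + exp(49*y^2) + C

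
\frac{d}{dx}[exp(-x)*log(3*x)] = (-x*log(x) - x*log(3) + 1)*exp(-x)/x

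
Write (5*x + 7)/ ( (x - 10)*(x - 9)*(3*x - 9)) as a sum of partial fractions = 11/(63*(x - 3)) - 26/(9*(x - 9)) + 19/(7*(x - 10))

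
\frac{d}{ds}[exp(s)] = exp(s)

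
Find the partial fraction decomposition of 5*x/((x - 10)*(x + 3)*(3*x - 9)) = -5/(78*(x + 3)) - 5/(42*(x - 3)) + 50/(273*(x - 10))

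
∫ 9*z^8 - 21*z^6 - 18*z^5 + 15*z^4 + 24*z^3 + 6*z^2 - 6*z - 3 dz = z^9 - 3*z^7 - 3*z^6 + 3*z^5 + 6*z^4 + 2*z^3 - 3*z^2 - 3*z + C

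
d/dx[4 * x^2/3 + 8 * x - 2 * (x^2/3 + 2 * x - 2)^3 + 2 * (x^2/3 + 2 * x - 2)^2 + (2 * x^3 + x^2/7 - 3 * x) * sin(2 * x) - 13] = -4*x^5/9 - 20*x^4/3 + 4*x^3*cos(2*x) - 232*x^3/9 + 6*x^2*sin(2*x) + 2*x^2*cos(2*x)/7 + 8*x^2 + 2*x*sin(2*x)/7 - 6*x*cos(2*x) + 280*x/3 - 3*sin(2*x) - 56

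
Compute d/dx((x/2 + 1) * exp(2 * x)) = x*exp(2*x) + 5*exp(2*x)/2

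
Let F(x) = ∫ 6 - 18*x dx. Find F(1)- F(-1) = 12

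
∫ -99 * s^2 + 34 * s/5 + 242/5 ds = -33*s^3 + 17*s^2/5 + 242*s/5 + C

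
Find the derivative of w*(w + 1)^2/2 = 3*w^2/2 + 2*w + 1/2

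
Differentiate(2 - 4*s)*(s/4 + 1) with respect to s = -2*s - 7/2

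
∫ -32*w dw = -16*w^2 + C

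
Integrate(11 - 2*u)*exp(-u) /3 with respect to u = (2*u - 9)*exp(-u)/3 + C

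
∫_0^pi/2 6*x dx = 3*pi^2/4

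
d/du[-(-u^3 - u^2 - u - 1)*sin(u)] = u^3*cos(u) + 3*u^2*sin(u) + u^2*cos(u) + 2*u*sin(u) + u*cos(u) + sin(u) + cos(u)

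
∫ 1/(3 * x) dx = log(x)/3 + C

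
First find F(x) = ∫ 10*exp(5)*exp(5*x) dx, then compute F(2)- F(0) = -2*exp(5) + 2*exp(15)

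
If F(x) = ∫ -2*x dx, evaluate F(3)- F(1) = -8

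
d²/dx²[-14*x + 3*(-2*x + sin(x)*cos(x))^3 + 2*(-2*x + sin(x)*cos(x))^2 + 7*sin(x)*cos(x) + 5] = -72*x^2*sin(2*x) - 72*x*(1 - cos(2*x))^2 + 16*x*sin(2*x) - 36*x + 45*(1 - cos(2*x))^2*sin(2*x)/4 + 8*(1 - cos(2*x))^2 + 9*(cos(2*x) + 1)^2*sin(2*x)/4 + 4*sin(2*x) - 9*sin(4*x) + 4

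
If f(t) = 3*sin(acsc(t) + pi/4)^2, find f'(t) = -6*sin(acsc(t) + pi/4)*cos(acsc(t) + pi/4)/(t^2*sqrt(1 - 1/t^2))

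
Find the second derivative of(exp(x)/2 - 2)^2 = exp(2*x) - 2*exp(x)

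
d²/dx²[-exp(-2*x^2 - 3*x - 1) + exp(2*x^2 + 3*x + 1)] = (16*x^2*exp(4*x^2 + 6*x + 2) - 16*x^2 + 24*x*exp(4*x^2 + 6*x + 2) - 24*x + 13*exp(4*x^2 + 6*x + 2) - 5)*exp(-2*x^2 - 3*x - 1)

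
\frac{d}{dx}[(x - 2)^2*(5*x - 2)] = 15*x^2 - 44*x + 28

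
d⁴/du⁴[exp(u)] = exp(u)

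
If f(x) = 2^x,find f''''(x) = 2^x*log(2)^4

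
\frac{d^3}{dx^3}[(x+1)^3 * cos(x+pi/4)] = x^3*sin(x + pi/4) + 3*x^2*sin(x + pi/4) - 9*x^2*cos(x + pi/4) - 15*x*sin(x + pi/4) - 18*x*cos(x + pi/4) - 17*sin(x + pi/4) - 3*cos(x + pi/4)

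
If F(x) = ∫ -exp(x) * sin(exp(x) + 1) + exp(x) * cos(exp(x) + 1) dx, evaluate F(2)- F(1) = sqrt(2)*(sin(pi/4 + 1 + exp(2)) - sin(pi/4 + 1 + E))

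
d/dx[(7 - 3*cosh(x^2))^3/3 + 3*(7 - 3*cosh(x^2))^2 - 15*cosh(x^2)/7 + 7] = -18*x*(3*sinh(x^2)^2 - 20*cosh(x^2) + 235/7)*sinh(x^2)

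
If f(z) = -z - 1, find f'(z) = -1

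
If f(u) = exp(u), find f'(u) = exp(u)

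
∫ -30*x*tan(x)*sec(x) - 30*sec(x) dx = -30*x*sec(x) + C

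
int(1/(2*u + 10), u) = log(u + 5)/2 + C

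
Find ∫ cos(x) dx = sin(x) + C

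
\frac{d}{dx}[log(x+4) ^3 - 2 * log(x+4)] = (3*log(x + 4)^2 - 2)/(x + 4)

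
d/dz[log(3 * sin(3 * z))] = 3/tan(3*z)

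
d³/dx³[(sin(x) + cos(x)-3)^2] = -8*cos(2*x) + 6*sqrt(2)*cos(x + pi/4)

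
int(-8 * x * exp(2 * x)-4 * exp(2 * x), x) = -4*x*exp(2*x) + C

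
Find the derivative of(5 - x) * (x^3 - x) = -4*x^3 + 15*x^2 + 2*x - 5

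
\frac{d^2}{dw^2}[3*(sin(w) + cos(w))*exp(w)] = 6*sqrt(2)*exp(w)*cos(w + pi/4)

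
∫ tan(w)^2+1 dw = tan(w) + C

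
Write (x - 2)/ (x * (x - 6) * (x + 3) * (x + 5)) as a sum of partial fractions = 7/(110*(x + 5)) - 5/(54*(x + 3)) + 2/(297*(x - 6)) + 1/(45*x)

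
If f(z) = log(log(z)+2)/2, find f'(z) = 1/(2*z*log(z) + 4*z)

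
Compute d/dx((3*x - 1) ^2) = 18*x - 6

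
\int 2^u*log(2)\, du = 2^u + C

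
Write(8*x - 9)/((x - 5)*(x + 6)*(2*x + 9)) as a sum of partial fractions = 60/(19*(2*x + 9)) - 19/(11*(x + 6)) + 31/(209*(x - 5))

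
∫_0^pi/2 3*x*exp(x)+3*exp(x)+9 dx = 9*pi/2 + 3*pi*exp(pi/2)/2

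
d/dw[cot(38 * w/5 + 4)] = -38/(5*sin(38*w/5 + 4)^2)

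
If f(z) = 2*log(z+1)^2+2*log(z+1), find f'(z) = (4*log(z + 1) + 2)/(z + 1)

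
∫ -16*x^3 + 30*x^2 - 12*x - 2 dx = -4*x^4 + 10*x^3 - 6*x^2 - 2*x + C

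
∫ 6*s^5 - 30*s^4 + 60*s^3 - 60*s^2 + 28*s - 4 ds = s^6 - 6*s^5 + 15*s^4 - 20*s^3 + 14*s^2 - 4*s + C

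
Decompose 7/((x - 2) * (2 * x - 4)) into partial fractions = 7/(2*(x - 2)^2)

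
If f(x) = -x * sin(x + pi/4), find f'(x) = -x*cos(x + pi/4) - sin(x + pi/4)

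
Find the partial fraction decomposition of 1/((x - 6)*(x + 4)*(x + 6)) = 1/(24*(x + 6)) - 1/(20*(x + 4)) + 1/(120*(x - 6))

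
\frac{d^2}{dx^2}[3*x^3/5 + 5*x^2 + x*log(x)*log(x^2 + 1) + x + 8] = (18*x^6 + 50*x^5 + 10*x^4*log(x) + 5*x^4*log(x^2 + 1) + 56*x^4 + 100*x^3 + 30*x^2*log(x) + 10*x^2*log(x^2 + 1) + 38*x^2 + 50*x + 5*log(x^2 + 1))/(5*x^5 + 10*x^3 + 5*x)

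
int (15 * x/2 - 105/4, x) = 15*x^2/4 - 105*x/4 + C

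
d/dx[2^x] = 2^x*log(2)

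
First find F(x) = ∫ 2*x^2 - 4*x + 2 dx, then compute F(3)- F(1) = 16/3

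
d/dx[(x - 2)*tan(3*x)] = 3*x/cos(3*x)^2 + tan(3*x) - 6/cos(3*x)^2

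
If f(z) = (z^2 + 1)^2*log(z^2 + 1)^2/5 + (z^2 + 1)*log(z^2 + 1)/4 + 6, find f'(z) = 4*z^3*log(z^2 + 1)^2/5 + 4*z^3*log(z^2 + 1)/5 + 4*z*log(z^2 + 1)^2/5 + 13*z*log(z^2 + 1)/10 + z/2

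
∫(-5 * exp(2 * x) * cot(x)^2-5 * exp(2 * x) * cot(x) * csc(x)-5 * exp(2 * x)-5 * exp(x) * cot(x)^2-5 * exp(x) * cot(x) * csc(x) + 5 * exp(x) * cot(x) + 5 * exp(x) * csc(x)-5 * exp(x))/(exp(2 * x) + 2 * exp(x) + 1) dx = (5*(cot(x) + csc(x))*exp(x) - 2*exp(x) - 2)/(exp(x) + 1) + C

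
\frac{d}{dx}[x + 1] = 1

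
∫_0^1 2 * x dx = 1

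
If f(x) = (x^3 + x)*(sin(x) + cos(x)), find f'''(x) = sqrt(2)*(-x^3*cos(x + pi/4) - 9*x^2*sin(x + pi/4) + 17*x*cos(x + pi/4) + 3*sin(x + pi/4))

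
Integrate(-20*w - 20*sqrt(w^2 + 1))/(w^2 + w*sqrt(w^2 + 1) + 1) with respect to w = -20*log(w + sqrt(w^2 + 1)) + C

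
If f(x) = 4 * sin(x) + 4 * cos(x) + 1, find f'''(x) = 4*sin(x) - 4*cos(x)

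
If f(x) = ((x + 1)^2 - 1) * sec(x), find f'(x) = (x^2*sin(x)/cos(x) + 2*x*sin(x)/cos(x) + 2*x + 2)/cos(x)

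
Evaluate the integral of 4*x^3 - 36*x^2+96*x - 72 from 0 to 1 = -35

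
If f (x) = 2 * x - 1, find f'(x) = 2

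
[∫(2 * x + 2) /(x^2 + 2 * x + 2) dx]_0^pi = -log(4) + log(4 + 4*pi + 2*pi^2)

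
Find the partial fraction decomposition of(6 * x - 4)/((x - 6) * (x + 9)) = 58/(15*(x + 9)) + 32/(15*(x - 6))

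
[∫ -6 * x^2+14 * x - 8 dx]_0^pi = (-1 + pi)^2*(3 - 2*pi) - 3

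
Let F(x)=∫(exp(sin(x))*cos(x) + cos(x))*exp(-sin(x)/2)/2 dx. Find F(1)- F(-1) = -2*exp(-sin(1)/2) + 2*exp(sin(1)/2)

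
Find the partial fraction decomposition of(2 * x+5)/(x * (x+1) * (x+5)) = -1/(4*(x + 5)) - 3/(4*(x + 1)) + 1/x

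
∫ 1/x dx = log(-x) + C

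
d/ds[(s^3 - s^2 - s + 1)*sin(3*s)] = 3*s^3*cos(3*s) + 3*s^2*sin(3*s) - 3*s^2*cos(3*s) - 2*s*sin(3*s) - 3*s*cos(3*s) - sin(3*s) + 3*cos(3*s)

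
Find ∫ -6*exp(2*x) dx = -3*exp(2*x) + C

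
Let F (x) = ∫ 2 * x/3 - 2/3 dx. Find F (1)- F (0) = -1/3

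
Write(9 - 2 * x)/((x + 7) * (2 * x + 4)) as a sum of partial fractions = -23/(10*(x + 7)) + 13/(10*(x + 2))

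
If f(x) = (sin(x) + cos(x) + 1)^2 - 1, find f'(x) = 2*cos(2*x) + 2*sqrt(2)*cos(x + pi/4)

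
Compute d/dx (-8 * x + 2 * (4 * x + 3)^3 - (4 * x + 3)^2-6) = 384*x^2 + 544*x + 184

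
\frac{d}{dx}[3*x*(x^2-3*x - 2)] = 9*x^2 - 18*x - 6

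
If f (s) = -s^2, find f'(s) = -2*s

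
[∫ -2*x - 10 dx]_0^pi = (-3*pi - 3)*(pi/3 + 3) + 9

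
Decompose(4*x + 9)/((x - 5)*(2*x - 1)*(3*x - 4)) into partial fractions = -129/(55*(3*x - 4)) + 44/(45*(2*x - 1)) + 29/(99*(x - 5))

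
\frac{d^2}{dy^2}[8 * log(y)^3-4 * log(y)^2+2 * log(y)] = (-24*log(y)^2 + 56*log(y) - 10)/y^2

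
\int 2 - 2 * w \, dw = -w^2 + 2*w + C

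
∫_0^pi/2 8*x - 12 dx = -6*pi + pi^2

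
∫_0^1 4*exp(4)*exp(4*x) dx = -exp(4) + exp(8)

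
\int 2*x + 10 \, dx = x^2 + 10*x + C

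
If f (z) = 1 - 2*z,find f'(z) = -2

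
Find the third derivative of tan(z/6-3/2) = tan(z/6 - 3/2)^4/36 + tan(z/6 - 3/2)^2/27 + 1/108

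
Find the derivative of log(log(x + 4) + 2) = 1/(x*log(x + 4) + 2*x + 4*log(x + 4) + 8)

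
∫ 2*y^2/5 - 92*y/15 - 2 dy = 2*y^3/15 - 46*y^2/15 - 2*y + C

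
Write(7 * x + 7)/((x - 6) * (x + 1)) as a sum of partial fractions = 7/(x - 6)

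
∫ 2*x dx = x^2 + C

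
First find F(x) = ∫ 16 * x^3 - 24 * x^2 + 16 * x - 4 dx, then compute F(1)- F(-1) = -24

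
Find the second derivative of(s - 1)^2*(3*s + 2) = 18*s - 8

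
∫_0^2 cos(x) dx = sin(2)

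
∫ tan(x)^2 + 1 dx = tan(x) + C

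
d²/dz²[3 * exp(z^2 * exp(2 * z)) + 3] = 12*z^4*exp(z^2*exp(2*z) + 4*z) + 24*z^3*exp(z^2*exp(2*z) + 4*z) + 12*z^2*exp(z^2*exp(2*z) + 2*z) + 12*z^2*exp(z^2*exp(2*z) + 4*z) + 24*z*exp(z^2*exp(2*z) + 2*z) + 6*exp(z^2*exp(2*z) + 2*z)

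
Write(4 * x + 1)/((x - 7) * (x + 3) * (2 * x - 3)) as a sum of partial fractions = -28/(99*(2*x - 3)) - 11/(90*(x + 3)) + 29/(110*(x - 7))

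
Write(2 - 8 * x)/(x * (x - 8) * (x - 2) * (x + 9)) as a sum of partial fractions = -74/(1683*(x + 9)) + 7/(66*(x - 2)) - 31/(408*(x - 8)) + 1/(72*x)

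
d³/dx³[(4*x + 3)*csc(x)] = (4*x*cos(x)/sin(x) - 24*x*cos(x)/sin(x)^3 - 12 + 3*cos(x)/sin(x) + 24/sin(x)^2 - 18*cos(x)/sin(x)^3)/sin(x)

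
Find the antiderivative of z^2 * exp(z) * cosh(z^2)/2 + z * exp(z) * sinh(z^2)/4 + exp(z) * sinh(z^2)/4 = z*exp(z)*sinh(z^2)/4 + C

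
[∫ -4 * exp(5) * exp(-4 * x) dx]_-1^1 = E - exp(9)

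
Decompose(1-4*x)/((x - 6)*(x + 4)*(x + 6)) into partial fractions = 25/(24*(x + 6)) - 17/(20*(x + 4)) - 23/(120*(x - 6))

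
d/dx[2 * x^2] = 4*x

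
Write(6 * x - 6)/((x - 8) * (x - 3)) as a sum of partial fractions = -12/(5*(x - 3)) + 42/(5*(x - 8))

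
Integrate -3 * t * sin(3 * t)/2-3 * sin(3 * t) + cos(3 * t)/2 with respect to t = (t/2 + 1)*cos(3*t) + C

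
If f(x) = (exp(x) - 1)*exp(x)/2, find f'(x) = exp(2*x) - exp(x)/2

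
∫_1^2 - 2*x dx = -3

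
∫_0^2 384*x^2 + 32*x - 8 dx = 1072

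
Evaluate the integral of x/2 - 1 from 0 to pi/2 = -1 + (-1 + pi/4)^2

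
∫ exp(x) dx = exp(x) + C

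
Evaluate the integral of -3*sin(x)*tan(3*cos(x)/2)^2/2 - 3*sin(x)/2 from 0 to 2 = -tan(3/2) + tan(3*cos(2)/2)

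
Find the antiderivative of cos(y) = sin(y) + C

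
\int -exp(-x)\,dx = exp(-x) + C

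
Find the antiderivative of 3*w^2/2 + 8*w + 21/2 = w^3/2 + 4*w^2 + 21*w/2 + C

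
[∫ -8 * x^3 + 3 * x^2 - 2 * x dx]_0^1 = -2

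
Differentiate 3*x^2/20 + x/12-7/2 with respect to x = 3*x/10 + 1/12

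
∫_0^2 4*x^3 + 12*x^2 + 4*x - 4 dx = 48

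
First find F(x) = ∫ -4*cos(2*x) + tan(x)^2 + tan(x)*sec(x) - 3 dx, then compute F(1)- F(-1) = -8 - 4*sin(2) + 2*tan(1)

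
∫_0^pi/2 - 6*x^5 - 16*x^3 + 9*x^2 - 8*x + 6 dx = -(pi + pi^3/8)^2 + 3*pi + 3*pi^3/8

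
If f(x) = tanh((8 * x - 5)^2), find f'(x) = -128*x*tanh(64*x^2 - 80*x + 25)^2 + 128*x + 80*tanh(64*x^2 - 80*x + 25)^2 - 80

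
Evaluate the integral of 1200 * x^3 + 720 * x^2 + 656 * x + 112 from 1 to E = -1055 - 20*exp(2) - 8*E + 3*(-10*exp(2) - 4*E - 5)^2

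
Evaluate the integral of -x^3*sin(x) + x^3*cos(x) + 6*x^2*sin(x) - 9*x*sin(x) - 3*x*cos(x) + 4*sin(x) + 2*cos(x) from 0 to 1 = 1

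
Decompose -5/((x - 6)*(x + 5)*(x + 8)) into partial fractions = -5/(42*(x + 8)) + 5/(33*(x + 5)) - 5/(154*(x - 6))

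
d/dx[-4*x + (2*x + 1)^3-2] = 24*x^2 + 24*x + 2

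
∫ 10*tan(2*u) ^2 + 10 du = 5*tan(2*u) + C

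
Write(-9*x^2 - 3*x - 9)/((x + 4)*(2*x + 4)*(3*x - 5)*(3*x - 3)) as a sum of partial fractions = -351/(748*(3*x - 5)) + 47/(340*(x + 4)) - 13/(132*(x + 2)) + 7/(60*(x - 1))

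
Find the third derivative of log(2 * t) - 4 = 2/t^3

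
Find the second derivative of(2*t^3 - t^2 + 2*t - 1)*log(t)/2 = (12*t^3*log(t) + 10*t^3 - 2*t^2*log(t) - 3*t^2 + 2*t + 1)/(2*t^2)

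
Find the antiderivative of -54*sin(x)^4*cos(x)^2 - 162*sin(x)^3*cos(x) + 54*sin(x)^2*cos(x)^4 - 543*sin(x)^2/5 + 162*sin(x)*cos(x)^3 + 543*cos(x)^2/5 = 3*(15*sin(2*x)^2 + 135*sin(2*x) + 362)*sin(2*x)/20 + C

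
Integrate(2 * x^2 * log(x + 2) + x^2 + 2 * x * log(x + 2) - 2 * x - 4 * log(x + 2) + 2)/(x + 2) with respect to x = ((x - 1)^2 + 1)*log(x + 2) + C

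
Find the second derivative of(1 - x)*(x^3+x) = -12*x^2 + 6*x - 2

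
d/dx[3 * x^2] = 6*x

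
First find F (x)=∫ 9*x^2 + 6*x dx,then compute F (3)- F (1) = 102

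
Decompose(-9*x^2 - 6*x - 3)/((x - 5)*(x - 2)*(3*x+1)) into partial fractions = -9/(56*(3*x + 1)) + 17/(7*(x - 2)) - 43/(8*(x - 5))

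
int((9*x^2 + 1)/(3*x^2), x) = 3*x - 1/(3*x) + C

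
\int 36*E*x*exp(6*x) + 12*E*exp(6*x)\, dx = (6*x + 1)*exp(6*x + 1) + C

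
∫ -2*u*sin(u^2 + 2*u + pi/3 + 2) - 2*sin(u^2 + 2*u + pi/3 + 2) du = cos((u + 1)^2 + 1 + pi/3) + C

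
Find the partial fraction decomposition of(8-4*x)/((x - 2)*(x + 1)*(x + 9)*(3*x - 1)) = -9/(28*(3*x - 1)) - 1/(56*(x + 9)) + 1/(8*(x + 1))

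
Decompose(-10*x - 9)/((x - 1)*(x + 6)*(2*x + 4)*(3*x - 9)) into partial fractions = -17/(504*(x + 6)) + 11/(360*(x + 2)) + 19/(252*(x - 1)) - 13/(180*(x - 3))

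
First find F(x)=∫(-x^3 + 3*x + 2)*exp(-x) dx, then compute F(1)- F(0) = -1 + 8*exp(-1)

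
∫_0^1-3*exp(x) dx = 3 - 3*E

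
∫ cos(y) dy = sin(y) + C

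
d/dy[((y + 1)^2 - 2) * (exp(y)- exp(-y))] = (y^2*exp(2*y) + y^2 + 4*y*exp(2*y) + exp(2*y) - 3)*exp(-y)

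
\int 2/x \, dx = 2*log(-4*x) + C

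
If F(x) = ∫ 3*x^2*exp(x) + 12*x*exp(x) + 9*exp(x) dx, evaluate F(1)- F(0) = -3 + 12*E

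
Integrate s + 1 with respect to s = s^2/2 + s + C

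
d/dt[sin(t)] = cos(t)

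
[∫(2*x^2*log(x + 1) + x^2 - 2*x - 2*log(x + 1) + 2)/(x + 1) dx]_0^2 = 2*log(3)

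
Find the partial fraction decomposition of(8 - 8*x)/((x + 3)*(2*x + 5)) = 56/(2*x + 5) - 32/(x + 3)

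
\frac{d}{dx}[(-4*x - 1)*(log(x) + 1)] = (-4*x*log(x) - 8*x - 1)/x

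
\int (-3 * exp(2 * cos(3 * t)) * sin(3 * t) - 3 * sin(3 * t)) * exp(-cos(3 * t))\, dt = 2*sinh(cos(3*t)) + C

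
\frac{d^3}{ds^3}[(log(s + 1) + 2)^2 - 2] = (4*log(s + 1) + 2)/(s^3 + 3*s^2 + 3*s + 1)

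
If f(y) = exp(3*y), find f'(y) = 3*exp(3*y)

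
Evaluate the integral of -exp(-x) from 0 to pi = -1 + exp(-pi)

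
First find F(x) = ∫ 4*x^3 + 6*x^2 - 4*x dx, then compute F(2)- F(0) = 24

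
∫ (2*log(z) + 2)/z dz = (log(z) + 1)^2 + C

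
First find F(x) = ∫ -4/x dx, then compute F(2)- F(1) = -4*log(2)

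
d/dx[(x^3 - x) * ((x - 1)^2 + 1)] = 5*x^4 - 8*x^3 + 3*x^2 + 4*x - 2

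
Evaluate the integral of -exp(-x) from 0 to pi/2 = -1 + exp(-pi/2)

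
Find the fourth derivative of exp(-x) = exp(-x)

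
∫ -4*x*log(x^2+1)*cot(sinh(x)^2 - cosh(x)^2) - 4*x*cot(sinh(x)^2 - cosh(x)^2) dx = 2*(x^2 + 1)*log(x^2 + 1)*cot(1) + C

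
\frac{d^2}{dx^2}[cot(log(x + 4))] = (1 + 2*cos(log(x + 4))/sin(log(x + 4)))/((x^2 + 8*x + 16)*sin(log(x + 4))^2)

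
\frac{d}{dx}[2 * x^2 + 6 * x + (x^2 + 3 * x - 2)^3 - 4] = 6*x^5 + 45*x^4 + 84*x^3 - 27*x^2 - 80*x + 42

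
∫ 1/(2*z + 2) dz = log(z + 1)/2 + C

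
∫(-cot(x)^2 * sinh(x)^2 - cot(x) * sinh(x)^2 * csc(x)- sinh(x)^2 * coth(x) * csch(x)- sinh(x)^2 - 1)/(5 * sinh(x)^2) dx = cot(x)/5 + csc(x)/5 + 1/(5*tanh(x)) + 1/(5*sinh(x)) + C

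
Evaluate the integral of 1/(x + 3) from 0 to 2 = -log(3) + log(5)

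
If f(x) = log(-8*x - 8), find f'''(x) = 2/(x^3 + 3*x^2 + 3*x + 1)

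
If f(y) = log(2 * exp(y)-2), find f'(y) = exp(y)/(exp(y) - 1)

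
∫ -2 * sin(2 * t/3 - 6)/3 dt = cos(2*t/3 - 6) + C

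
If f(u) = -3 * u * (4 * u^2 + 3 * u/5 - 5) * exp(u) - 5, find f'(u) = -12*u^3*exp(u) - 189*u^2*exp(u)/5 + 57*u*exp(u)/5 + 15*exp(u)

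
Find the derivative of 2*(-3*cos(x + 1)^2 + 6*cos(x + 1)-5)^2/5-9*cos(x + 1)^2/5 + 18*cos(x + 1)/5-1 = 156*sin(x + 1)/5 - 141*sin(2*(x + 1))/5 + 54*sin(3*(x + 1))/5 - 9*sin(4*(x + 1))/5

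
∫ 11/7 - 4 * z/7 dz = -2*z^2/7 + 11*z/7 + C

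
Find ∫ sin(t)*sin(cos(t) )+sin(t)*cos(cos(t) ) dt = sqrt(2)*cos(cos(t) + pi/4) + C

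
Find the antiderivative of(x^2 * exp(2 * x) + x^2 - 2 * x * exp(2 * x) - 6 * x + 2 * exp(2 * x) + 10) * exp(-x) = 2*((x - 2)^2 + 2)*sinh(x) + C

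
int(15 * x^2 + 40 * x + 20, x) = 5*x^3 + 20*x^2 + 20*x + C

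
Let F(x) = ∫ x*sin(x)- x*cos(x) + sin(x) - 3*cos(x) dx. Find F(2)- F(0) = -4*sin(2) - 4*cos(2) + 2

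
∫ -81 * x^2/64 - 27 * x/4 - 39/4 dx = -27*x^3/64 - 27*x^2/8 - 39*x/4 + C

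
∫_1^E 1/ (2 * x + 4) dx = -log(3)/2 + log(2 + E)/2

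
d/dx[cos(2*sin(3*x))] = -6*sin(2*sin(3*x))*cos(3*x)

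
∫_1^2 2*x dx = 3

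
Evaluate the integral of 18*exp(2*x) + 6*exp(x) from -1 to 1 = -(1 + 3*exp(-1))^2 + (1 + 3*E)^2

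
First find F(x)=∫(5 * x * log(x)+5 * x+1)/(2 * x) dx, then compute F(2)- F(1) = 11*log(2)/2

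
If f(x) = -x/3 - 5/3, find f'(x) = -1/3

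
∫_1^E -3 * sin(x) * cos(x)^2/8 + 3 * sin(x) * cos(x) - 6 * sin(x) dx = (-2 + cos(E)/2)^3 - (-2 + cos(1)/2)^3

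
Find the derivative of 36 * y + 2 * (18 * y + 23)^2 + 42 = 1296*y + 1692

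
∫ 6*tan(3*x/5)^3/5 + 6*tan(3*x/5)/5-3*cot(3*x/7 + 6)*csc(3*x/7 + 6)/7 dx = tan(3*x/5)^2 + csc(3*x/7 + 6) + C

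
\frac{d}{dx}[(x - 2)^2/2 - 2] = x - 2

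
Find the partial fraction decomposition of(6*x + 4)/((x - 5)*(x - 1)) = -5/(2*(x - 1)) + 17/(2*(x - 5))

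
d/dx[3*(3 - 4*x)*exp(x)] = -12*x*exp(x) - 3*exp(x)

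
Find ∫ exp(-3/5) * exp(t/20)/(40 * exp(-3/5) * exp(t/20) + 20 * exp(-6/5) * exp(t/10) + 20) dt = exp(t/20)/(exp(t/20) + exp(3/5)) + C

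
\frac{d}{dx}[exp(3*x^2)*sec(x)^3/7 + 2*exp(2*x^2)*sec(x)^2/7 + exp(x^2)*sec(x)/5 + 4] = (30*x*exp(2*x^2)/cos(x)^2 + 40*x*exp(x^2)/cos(x) + 14*x + 15*exp(2*x^2)*sin(x)/cos(x)^3 + 20*exp(x^2)*sin(x)/cos(x)^2 + 7*sin(x)/cos(x))*exp(x^2)/(35*cos(x))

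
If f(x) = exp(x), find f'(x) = exp(x)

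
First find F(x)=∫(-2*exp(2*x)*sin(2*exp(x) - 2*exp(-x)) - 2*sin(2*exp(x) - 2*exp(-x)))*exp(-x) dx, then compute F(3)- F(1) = cos(-2*exp(3) + 2*exp(-3)) - cos(-2*exp(-1) + 2*E)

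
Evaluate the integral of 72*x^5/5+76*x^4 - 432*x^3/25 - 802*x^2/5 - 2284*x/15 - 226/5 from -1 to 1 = -2504/15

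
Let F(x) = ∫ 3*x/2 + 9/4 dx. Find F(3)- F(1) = 21/2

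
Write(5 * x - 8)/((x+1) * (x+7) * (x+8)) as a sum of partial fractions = -48/(7*(x + 8)) + 43/(6*(x + 7)) - 13/(42*(x + 1))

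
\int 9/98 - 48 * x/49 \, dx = -24*x^2/49 + 9*x/98 + C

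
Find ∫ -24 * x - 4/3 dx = -12*x^2 - 4*x/3 + C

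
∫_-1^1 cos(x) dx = 2*sin(1)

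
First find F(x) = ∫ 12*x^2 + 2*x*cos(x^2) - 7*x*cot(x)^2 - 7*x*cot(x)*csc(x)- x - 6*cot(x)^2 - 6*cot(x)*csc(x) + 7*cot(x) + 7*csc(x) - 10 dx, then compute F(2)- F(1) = -13*csc(1) + 20*cot(2) - 13*cot(1) - sin(1) + sin(4) + 20*csc(2) + 33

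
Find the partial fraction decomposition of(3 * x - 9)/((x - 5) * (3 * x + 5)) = 21/(10*(3*x + 5)) + 3/(10*(x - 5))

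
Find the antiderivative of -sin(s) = cos(s) + C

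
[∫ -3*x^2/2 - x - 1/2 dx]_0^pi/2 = -pi^3/16 - pi^2/8 - pi/4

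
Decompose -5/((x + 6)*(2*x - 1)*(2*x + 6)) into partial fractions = -10/(91*(2*x - 1)) - 5/(78*(x + 6)) + 5/(42*(x + 3))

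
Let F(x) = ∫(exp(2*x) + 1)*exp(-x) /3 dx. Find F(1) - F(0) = -exp(-1)/3 + E/3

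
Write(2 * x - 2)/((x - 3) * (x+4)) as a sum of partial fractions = 10/(7*(x + 4)) + 4/(7*(x - 3))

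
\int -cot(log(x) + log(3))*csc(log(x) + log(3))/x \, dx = csc(log(3*x)) + C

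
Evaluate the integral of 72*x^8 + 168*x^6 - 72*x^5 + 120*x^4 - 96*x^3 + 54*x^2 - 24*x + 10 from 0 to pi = 1 + 4*pi + 4*pi^3 + (-1 + 2*pi + 2*pi^3)^3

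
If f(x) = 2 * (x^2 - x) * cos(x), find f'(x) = -2*x^2*sin(x) + 2*x*sin(x) + 4*x*cos(x) - 2*cos(x)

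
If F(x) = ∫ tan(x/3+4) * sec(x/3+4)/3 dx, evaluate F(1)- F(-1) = sec(13/3) - sec(11/3)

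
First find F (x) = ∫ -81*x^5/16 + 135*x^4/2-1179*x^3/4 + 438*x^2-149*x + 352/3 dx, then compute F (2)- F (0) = 911/3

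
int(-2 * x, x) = -x^2 + C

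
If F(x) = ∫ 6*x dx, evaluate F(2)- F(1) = 9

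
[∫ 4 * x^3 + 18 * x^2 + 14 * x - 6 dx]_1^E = -9 + (-1 + exp(2) + 3*E)^2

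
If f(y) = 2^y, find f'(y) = 2^y*log(2)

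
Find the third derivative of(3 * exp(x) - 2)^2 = 72*exp(2*x) - 12*exp(x)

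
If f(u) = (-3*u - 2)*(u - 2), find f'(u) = 4 - 6*u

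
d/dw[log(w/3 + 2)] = 1/(w + 6)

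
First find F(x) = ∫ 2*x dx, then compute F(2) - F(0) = 4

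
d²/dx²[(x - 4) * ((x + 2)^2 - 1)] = 6*x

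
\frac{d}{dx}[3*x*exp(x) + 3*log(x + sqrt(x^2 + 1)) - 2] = (3*x^3*exp(x) + 3*x^2*sqrt(x^2 + 1)*exp(x) + 3*x^2*exp(x) + 3*x*sqrt(x^2 + 1)*exp(x) + 3*x*exp(x) + 3*x + 3*sqrt(x^2 + 1) + 3*exp(x))/(x^2 + x*sqrt(x^2 + 1) + 1)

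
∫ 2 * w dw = w^2 + C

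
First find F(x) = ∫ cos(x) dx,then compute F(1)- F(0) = sin(1)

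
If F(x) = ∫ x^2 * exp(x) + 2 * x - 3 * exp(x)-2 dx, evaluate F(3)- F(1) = 4 + 2*E + 2*exp(3)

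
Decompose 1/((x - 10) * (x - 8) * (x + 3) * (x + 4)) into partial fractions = -1/(168*(x + 4)) + 1/(143*(x + 3)) - 1/(264*(x - 8)) + 1/(364*(x - 10))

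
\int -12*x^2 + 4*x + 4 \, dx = -4*x^3 + 2*x^2 + 4*x + C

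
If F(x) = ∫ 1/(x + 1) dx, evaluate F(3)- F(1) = log(2)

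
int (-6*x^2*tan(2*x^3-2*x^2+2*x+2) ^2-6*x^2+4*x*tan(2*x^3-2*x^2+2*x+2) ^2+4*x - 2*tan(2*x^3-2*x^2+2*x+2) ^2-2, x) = -tan(2*x^3 - 2*x^2 + 2*x + 2) + C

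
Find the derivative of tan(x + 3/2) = tan(x + 3/2)^2 + 1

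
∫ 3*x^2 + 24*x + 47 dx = x^3 + 12*x^2 + 47*x + C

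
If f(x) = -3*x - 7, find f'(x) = -3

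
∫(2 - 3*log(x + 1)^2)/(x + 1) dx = (2 - log(x + 1)^2)*log(x + 1) + C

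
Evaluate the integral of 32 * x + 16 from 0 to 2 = 96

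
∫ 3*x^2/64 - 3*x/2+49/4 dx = x^3/64 - 3*x^2/4 + 49*x/4 + C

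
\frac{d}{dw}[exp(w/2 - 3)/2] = exp(w/2 - 3)/4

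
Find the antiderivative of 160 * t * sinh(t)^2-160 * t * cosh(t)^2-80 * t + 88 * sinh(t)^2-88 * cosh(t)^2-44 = -120*t^2 - 132*t + C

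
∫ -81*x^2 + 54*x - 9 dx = -27*x^3 + 27*x^2 - 9*x + C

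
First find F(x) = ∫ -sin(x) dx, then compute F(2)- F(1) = -cos(1) + cos(2)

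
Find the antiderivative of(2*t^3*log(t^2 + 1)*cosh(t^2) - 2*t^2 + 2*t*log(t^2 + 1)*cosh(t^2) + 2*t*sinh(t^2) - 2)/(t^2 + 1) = -2*t + log(t^2 + 1)*sinh(t^2) + C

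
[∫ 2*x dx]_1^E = -1 + exp(2)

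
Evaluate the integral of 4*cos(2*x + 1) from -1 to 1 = 2*sin(3) + 2*sin(1)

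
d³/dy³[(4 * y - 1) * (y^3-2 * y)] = 96*y - 6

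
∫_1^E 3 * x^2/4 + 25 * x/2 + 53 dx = -407/2 + E + (E/2 + 4)^2 + 2*(E/2 + 4)^3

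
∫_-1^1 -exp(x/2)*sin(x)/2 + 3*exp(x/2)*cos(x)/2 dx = -(-sin(1) + cos(1))*exp(-1/2) + (cos(1) + sin(1))*exp(1/2)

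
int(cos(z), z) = sin(z) + C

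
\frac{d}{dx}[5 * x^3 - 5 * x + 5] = 15*x^2 - 5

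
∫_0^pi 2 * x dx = pi^2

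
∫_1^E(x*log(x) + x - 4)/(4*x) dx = -1 + E/4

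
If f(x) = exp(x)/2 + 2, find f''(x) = exp(x)/2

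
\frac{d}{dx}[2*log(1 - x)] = 2/(x - 1)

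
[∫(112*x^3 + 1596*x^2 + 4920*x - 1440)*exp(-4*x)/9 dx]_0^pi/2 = -2*pi*(7*pi/6 + 12 + 7*(pi/6 + 2)^2)*exp(-2*pi)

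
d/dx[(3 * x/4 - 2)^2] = 9*x/8 - 3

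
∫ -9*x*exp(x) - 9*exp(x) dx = -9*x*exp(x) + C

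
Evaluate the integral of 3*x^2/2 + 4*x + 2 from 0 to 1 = 9/2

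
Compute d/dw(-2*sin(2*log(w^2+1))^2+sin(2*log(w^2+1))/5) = 4*w*(-10*sin(4*log(w^2 + 1)) + cos(2*log(w^2 + 1)))/(5*w^2 + 5)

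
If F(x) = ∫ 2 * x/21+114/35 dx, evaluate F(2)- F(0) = 704/105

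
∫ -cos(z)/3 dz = -sin(z)/3 + C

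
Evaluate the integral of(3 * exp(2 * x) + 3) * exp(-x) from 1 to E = -3*E - 3*exp(-E) + 3*exp(-1) + 3*exp(E)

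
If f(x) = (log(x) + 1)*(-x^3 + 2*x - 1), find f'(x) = (-3*x^3*log(x) - 4*x^3 + 2*x*log(x) + 4*x - 1)/x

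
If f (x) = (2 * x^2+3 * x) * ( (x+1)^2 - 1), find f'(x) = 8*x^3 + 21*x^2 + 12*x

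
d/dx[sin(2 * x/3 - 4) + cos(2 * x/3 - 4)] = -2*sin(2*x/3 - 4)/3 + 2*cos(2*x/3 - 4)/3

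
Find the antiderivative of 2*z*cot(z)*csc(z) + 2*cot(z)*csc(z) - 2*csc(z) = (-2*z - 2)*csc(z) + C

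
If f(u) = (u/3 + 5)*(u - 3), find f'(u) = 2*u/3 + 4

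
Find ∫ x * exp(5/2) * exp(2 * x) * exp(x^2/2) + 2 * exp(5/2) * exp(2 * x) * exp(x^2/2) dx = exp((x + 2)^2/2 + 1/2) + C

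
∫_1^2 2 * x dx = 3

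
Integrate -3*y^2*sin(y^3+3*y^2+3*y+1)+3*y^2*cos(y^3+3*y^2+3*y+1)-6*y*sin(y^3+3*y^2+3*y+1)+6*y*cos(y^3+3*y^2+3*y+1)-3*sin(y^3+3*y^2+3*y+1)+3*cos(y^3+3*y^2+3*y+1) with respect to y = sin((y + 1)^3) + cos((y + 1)^3) + C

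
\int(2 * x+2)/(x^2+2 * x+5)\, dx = log((x + 1)^2 + 4) + C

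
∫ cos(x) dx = sin(x) + C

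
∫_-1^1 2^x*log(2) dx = 3/2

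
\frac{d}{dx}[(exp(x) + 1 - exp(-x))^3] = (3*exp(6*x) + 6*exp(5*x) - 6*exp(x) + 3)*exp(-3*x)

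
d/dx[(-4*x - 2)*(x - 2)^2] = -12*x^2 + 28*x - 8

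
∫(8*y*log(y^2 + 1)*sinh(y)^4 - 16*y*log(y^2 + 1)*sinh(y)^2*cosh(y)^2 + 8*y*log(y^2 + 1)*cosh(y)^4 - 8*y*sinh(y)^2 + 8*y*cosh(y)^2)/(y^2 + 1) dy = 2*(log(y^2 + 1) + 2)*log(y^2 + 1) + C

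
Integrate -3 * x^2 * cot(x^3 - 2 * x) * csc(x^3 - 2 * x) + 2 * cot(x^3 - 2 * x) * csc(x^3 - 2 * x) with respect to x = csc(x*(x^2 - 2)) + C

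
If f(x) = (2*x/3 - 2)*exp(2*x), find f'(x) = 4*x*exp(2*x)/3 - 10*exp(2*x)/3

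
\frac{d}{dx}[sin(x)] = cos(x)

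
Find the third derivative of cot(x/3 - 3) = -2*cot(x/3 - 3)^4/9 - 8*cot(x/3 - 3)^2/27 - 2/27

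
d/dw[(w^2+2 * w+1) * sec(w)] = (w^2*sin(w)/cos(w) + 2*w*sin(w)/cos(w) + 2*w + sin(w)/cos(w) + 2)/cos(w)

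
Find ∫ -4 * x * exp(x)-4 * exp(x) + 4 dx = 4*x*(1 - exp(x)) + C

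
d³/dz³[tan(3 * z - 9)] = 162*tan(3*z - 9)^4 + 216*tan(3*z - 9)^2 + 54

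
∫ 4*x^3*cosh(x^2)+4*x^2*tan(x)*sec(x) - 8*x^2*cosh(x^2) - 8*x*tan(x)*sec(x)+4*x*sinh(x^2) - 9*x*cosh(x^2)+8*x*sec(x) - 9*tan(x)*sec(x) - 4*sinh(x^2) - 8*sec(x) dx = (sinh(x^2) + 2*sec(x))*(10*x + (2*x - 7)^2/2 - 29) + C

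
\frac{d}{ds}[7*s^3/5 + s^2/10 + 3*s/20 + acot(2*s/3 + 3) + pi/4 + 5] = (168*s^4 + 1520*s^3 + 3858*s^2 + 234*s + 75)/(40*s^2 + 360*s + 900)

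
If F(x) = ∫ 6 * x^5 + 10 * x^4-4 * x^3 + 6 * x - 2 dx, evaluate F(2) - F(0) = 120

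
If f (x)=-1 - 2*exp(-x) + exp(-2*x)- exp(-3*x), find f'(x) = (2*exp(2*x) - 2*exp(x) + 3)*exp(-3*x)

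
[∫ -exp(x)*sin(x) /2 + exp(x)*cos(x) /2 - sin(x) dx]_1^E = (2 + exp(E))*cos(E)/2 - (2 + E)*cos(1)/2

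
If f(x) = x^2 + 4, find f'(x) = 2*x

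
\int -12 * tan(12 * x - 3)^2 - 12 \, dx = -tan(12*x - 3) + C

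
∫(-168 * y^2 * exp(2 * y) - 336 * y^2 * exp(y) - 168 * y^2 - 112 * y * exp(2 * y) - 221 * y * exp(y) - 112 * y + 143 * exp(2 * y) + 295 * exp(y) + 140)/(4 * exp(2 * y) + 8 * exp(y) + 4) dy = (-28*y*(exp(y) + 1)*(2*y^2 + 2*y - 5) + 3*(y + 4)*exp(y))/(4*(exp(y) + 1)) + C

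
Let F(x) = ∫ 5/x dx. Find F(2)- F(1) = 5*log(2)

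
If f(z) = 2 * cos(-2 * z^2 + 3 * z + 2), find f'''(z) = -128*z^3*sin(-2*z^2 + 3*z + 2) + 288*z^2*sin(-2*z^2 + 3*z + 2) - 216*z*sin(-2*z^2 + 3*z + 2) - 96*z*cos(-2*z^2 + 3*z + 2) + 54*sin(-2*z^2 + 3*z + 2) + 72*cos(-2*z^2 + 3*z + 2)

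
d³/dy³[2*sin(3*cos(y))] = 6*(9*sin(y)^2*cos(3*cos(y)) - 9*sin(3*cos(y))*cos(y) + cos(3*cos(y)))*sin(y)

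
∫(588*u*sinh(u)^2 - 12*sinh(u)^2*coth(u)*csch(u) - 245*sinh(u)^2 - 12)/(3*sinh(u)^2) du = 98*u^2 - 245*u/3 + 4*coth(u) + 4*csch(u) + C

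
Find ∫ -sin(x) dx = cos(x) + C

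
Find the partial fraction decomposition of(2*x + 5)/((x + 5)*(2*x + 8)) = 5/(2*(x + 5)) - 3/(2*(x + 4))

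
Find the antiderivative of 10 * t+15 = 5*t^2 + 15*t + C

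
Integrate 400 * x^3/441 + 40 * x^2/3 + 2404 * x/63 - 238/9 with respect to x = 100*x^4/441 + 40*x^3/9 + 1202*x^2/63 - 238*x/9 + C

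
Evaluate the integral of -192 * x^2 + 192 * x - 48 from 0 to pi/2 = (2 - 2*pi)^3 - 8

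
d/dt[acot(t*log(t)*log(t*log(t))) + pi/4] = (-log(t)*log(t*log(t)) - log(t) - log(t*log(t)) - 1)/(t^2*log(t)^2*log(t*log(t))^2 + 1)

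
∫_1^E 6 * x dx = -3 + 3*exp(2)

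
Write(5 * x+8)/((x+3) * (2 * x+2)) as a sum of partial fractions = 7/(4*(x + 3)) + 3/(4*(x + 1))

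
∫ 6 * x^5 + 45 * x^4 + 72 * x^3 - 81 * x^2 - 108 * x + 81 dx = x^6 + 9*x^5 + 18*x^4 - 27*x^3 - 54*x^2 + 81*x + C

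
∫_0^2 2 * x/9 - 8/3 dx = -44/9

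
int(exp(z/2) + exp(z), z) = 2*exp(z/2) + exp(z) + C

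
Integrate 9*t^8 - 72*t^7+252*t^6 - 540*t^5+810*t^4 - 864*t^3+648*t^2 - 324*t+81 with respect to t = t^9 - 9*t^8 + 36*t^7 - 90*t^6 + 162*t^5 - 216*t^4 + 216*t^3 - 162*t^2 + 81*t + C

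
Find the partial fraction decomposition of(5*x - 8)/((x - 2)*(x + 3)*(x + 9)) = -53/(66*(x + 9)) + 23/(30*(x + 3)) + 2/(55*(x - 2))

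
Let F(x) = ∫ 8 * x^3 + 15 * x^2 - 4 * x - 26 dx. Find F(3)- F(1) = 222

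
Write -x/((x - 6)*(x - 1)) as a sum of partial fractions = 1/(5*(x - 1)) - 6/(5*(x - 6))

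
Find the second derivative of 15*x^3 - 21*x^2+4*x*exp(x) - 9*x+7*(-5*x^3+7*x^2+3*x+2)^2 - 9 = 5250*x^4 - 9800*x^3 + 1596*x^2 + 4*x*exp(x) + 1014*x + 8*exp(x) + 476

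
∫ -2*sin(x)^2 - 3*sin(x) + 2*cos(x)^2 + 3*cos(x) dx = sin(2*x) + 3*sqrt(2)*sin(x + pi/4) + C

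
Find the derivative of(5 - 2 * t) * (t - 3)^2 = -6*t^2 + 34*t - 48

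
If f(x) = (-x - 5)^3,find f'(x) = -3*x^2 - 30*x - 75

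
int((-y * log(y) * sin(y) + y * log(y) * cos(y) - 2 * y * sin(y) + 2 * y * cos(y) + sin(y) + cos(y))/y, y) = sqrt(2)*(log(y) + 2)*sin(y + pi/4) + C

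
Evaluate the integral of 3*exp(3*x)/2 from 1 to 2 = -exp(3)/2 + exp(6)/2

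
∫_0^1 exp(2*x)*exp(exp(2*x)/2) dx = -exp(1/2) + exp(exp(2)/2)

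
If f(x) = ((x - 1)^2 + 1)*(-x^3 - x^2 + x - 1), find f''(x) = -20*x^3 + 12*x^2 + 6*x - 10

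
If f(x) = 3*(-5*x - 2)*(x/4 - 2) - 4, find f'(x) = 57/2 - 15*x/2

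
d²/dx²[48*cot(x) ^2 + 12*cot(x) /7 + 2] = 288*cot(x)^4 + 24*cot(x)^3/7 + 384*cot(x)^2 + 24*cot(x)/7 + 96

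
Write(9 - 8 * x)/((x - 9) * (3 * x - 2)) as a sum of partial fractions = -11/(25*(3*x - 2)) - 63/(25*(x - 9))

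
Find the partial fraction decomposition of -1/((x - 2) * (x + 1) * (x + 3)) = -1/(10*(x + 3)) + 1/(6*(x + 1)) - 1/(15*(x - 2))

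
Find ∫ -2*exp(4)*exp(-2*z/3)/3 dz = exp(4 - 2*z/3) + C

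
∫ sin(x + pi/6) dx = -cos(x + pi/6) + C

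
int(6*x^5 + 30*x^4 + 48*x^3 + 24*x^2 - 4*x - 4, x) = x^6 + 6*x^5 + 12*x^4 + 8*x^3 - 2*x^2 - 4*x + C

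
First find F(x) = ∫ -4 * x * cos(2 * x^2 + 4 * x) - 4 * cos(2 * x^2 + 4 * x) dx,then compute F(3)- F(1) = sin(6) - sin(30)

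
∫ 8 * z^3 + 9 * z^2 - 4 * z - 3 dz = 2*z^4 + 3*z^3 - 2*z^2 - 3*z + C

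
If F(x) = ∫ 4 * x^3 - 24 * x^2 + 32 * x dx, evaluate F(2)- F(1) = 7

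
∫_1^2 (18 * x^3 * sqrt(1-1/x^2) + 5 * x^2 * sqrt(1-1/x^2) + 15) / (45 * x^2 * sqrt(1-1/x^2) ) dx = pi/9 + 32/45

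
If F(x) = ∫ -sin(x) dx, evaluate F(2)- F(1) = -cos(1) + cos(2)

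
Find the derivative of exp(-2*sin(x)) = -2*exp(-2*sin(x))*cos(x)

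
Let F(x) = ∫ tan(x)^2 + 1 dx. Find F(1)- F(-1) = 2*tan(1)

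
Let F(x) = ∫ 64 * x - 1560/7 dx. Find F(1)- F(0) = -1336/7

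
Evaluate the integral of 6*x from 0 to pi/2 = 3*pi^2/4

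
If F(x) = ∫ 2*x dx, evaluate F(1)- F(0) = 1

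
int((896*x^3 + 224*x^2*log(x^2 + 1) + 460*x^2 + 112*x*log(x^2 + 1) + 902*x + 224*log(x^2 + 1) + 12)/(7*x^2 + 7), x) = 12*x/7 + 4*(4*x + log(x^2 + 1))^2 + 3*log(x^2 + 1)/7 + C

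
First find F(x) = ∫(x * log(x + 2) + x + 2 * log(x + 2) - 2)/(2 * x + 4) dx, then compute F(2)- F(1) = log(3)/2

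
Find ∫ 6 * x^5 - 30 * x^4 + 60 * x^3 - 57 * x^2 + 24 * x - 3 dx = x^6 - 6*x^5 + 15*x^4 - 19*x^3 + 12*x^2 - 3*x + C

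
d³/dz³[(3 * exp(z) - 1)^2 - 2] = 72*exp(2*z) - 6*exp(z)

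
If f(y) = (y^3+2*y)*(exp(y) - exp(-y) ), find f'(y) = (y^3*exp(2*y) + y^3 + 3*y^2*exp(2*y) - 3*y^2 + 2*y*exp(2*y) + 2*y + 2*exp(2*y) - 2)*exp(-y)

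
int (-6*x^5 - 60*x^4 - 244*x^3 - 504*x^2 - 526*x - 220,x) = -x^6 - 12*x^5 - 61*x^4 - 168*x^3 - 263*x^2 - 220*x + C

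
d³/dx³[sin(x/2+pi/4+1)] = -cos(x/2 + pi/4 + 1)/8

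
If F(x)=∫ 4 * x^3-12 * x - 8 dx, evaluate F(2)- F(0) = -24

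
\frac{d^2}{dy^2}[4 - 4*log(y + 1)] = 4/(y^2 + 2*y + 1)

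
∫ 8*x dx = 4*x^2 + C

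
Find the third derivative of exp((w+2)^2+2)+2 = 8*w^3*exp(w^2 + 4*w + 6) + 48*w^2*exp(w^2 + 4*w + 6) + 108*w*exp(w^2 + 4*w + 6) + 88*exp(w^2 + 4*w + 6)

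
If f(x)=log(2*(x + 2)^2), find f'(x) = 2/(x + 2)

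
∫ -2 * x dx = -x^2 + C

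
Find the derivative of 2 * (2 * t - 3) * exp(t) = 4*t*exp(t) - 2*exp(t)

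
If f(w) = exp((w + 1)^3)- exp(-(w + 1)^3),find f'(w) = (3*w^2*exp(2*w^3 + 6*w^2 + 6*w + 2) + 3*w^2 + 6*w*exp(2*w^3 + 6*w^2 + 6*w + 2) + 6*w + 3*exp(2*w^3 + 6*w^2 + 6*w + 2) + 3)*exp(-w^3 - 3*w^2 - 3*w - 1)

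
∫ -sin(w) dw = cos(w) + C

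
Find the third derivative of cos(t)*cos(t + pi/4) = 4*sin(2*t + pi/4)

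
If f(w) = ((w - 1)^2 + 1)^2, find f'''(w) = 24*w - 24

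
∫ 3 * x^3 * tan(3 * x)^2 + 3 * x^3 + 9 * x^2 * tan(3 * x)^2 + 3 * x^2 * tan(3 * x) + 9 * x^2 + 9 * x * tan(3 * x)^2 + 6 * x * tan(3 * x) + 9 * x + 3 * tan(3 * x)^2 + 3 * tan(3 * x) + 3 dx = (x + 1)^3*tan(3*x) + C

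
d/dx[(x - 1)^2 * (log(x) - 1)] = (2*x^2*log(x) - x^2 - 2*x*log(x) + 1)/x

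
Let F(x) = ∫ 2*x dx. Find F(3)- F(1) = 8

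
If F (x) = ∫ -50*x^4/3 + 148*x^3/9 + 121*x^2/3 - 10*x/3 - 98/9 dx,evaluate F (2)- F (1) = 329/9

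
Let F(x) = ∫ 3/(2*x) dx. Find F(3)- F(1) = 3*log(3)/2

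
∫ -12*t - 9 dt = -6*t^2 - 9*t + C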